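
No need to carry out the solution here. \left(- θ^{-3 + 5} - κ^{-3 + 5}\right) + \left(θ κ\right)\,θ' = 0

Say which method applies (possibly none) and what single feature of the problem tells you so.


Technique: the homogeneous substitution — solved for the derivative, the right side is unchanged under scaling κ and θ together — it depends only on the ratio θ/κ, so substitute a single ratio variable. A Bernoulli rewrite works here as the equation stands — the homogeneous substitution is the more immediate reading.


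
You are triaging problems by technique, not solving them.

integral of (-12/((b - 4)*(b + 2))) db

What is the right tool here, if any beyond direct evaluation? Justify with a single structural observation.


Verdict: partial fractions — the bottom factors while the top stays lower-degree — split into simple fractions and integrate piece by piece.


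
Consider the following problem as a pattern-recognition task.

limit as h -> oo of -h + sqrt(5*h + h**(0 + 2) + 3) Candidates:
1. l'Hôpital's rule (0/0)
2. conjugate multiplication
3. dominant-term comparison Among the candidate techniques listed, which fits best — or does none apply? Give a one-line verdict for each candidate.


Verdict: conjugate multiplication — sqrt(5*h + h**(0 + 2) + 3) and h both blow up, but their difference is tame once the conjugate rationalizes it.
- l'Hôpital's rule (0/0) — no quotient structure at all: the clash is ∞ minus ∞, which rationalizing converts into a tractable ratio.
- conjugate multiplication — a fit — the right tool for this form.
- dominant-term comparison: this is not a rational comparison of growth rates at infinity.


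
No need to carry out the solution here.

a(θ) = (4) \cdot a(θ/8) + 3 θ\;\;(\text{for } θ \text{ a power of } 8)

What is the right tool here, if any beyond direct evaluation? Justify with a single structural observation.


Technique: the master substitution — treat m = log base 8 of θ as the new clock: one recursion step advances m by one while θ scales by 8.


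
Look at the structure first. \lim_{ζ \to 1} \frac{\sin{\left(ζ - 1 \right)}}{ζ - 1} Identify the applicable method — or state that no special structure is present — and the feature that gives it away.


Best approach: l'Hôpital's rule (0/0) — numerator and denominator both vanish at 1 — a genuine 0/0 form, which is exactly when l'Hôpital applies. Expanding numerator and denominator to first order gives the same value — the rule automates exactly that.


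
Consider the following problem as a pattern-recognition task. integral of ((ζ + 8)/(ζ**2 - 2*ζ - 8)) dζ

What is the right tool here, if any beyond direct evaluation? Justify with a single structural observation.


Diagnosis: partial fractions — each factor of ζ**2 - 2*ζ - 8 owns one elementary piece of the integrand — separate them and integrate piecewise.


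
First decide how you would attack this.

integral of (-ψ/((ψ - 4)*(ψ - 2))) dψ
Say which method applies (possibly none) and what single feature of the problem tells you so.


Verdict: partial fractions — the bottom factors while the top stays lower-degree — split into simple fractions and integrate piece by piece.


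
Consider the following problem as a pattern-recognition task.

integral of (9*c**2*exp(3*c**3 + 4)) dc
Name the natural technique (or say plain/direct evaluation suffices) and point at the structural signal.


Best approach: u-substitution — viewed as a product, the integrand is a composition evaluated at 3*c**3 + 4 times (a constant multiple of) that inner expression's derivative, so u = 3*c**3 + 4 makes it elementary.


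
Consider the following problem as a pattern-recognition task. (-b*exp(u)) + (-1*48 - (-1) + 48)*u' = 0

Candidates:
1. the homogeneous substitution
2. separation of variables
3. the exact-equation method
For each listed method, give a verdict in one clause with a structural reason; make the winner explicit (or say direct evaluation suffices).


Diagnosis: separation of variables — solved for the derivative, the right side splits multiplicatively into a function of each variable alone — divide and integrate each side.
- the homogeneous substitution: the slope changes under joint rescaling, failing the degree-zero test.
- separation of variables — applies; the problem has the shape this method handles.
- the exact-equation method — exactness fails on the nose — the mixed partials do not match.


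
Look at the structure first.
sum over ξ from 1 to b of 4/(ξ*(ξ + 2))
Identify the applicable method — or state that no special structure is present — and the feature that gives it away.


Diagnosis: telescoping — the summand 4/(ξ*(ξ + 2)) decomposes into fractions whose poles differ by an integer shift — the series collapses.


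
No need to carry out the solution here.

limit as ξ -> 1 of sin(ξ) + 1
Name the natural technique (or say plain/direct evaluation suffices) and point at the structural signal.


Best approach: no special technique — no zero denominators, no indeterminate clash at 1 — substitute and read off the value.


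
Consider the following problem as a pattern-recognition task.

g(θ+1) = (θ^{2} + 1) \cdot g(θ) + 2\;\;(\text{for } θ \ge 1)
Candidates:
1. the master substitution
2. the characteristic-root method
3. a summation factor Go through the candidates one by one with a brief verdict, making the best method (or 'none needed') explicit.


Method: a summation factor — with the index-dependent coefficient θ^{2} + 1, dividing by the cumulative product turns the left side into a pure difference.
- the master substitution: the recursion shifts the index rather than dividing it.
- the characteristic-root method: the coefficients vary with the index, breaking the constant-coefficient structure the method needs.
- a summation factor: applicable, and directly so.


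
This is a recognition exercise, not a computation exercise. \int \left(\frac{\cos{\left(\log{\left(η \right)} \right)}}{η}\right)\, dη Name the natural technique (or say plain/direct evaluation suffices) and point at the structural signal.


Best approach: u-substitution — viewed as a product, the integrand is a composition evaluated at \log{\left(η \right)} times (a constant multiple of) that inner expression's derivative, so u = \log{\left(η \right)} makes it elementary.


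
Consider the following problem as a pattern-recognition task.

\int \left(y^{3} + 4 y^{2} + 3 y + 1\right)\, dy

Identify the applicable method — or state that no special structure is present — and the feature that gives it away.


Technique: no special technique — scan for structure and find none: constant multiples of powers of y, integrate directly.


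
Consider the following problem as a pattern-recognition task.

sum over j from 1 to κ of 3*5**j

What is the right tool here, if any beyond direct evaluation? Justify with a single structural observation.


Diagnosis: the geometric series formula — the ratio of consecutive terms is the constant 5, independent of the index — a geometric sum.


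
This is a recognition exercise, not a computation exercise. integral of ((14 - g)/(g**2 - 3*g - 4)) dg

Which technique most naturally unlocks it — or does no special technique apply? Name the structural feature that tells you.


Method: partial fractions — the denominator g**2 - 3*g - 4 factors, so the quotient decomposes into elementary partial fractions term by term.


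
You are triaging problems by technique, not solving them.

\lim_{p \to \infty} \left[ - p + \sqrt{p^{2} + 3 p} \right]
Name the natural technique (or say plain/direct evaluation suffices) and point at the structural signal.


Diagnosis: conjugate multiplication — two divergent pieces with a minus sign between them and a radical in the mix: rationalize \sqrt{p^{2} + 3 p} - p before any limit law applies.


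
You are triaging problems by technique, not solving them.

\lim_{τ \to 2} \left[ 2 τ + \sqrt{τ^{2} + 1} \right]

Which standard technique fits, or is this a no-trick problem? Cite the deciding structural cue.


Technique: no special technique — the expression is continuous at 2 — substitute and evaluate; no indeterminate form appears.


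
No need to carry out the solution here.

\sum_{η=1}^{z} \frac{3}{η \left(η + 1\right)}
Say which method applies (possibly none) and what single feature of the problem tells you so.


Verdict: telescoping — the denominator's roots in \frac{3}{η \left(η + 1\right)} sit an integer apart: decomposition produces a self-cancelling chain.


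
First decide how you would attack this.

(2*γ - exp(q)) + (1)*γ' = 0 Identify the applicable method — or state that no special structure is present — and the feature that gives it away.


Technique: a linear integrating factor — the unknown enters only to the first power against a nonzero forcing term — the integrating-factor template applies directly.


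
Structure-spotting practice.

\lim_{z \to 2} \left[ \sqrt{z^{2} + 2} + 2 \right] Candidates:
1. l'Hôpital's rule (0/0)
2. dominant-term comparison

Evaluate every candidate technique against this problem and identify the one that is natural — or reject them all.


Verdict: no special technique — no vanishing denominator and no indeterminate clash at the point — evaluation is immediate.
- l'Hôpital's rule (0/0) — substituting the point produces a determinate value, not a 0 over 0 clash.
- dominant-term comparison — no dominant-degree comparison decides it.


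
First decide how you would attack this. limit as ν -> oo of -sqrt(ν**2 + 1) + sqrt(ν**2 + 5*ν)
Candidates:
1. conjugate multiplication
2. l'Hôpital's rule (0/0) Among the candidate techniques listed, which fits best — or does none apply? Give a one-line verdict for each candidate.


Diagnosis: conjugate multiplication — this difference gives up after one conjugate multiplication — the radical structure cancels against its conjugate.
- conjugate multiplication — yes, a natural case for it.
- l'Hôpital's rule (0/0) — substitution produces ∞ − ∞ rather than a vanishing quotient; the rule needs a 0/0 ratio to act on.


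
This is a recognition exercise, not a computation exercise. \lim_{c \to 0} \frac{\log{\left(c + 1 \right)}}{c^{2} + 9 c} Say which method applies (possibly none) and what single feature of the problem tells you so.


Method: l'Hôpital's rule (0/0) — substituting 0 gives 0 over 0; differentiate top and bottom once and re-evaluate. A first-order expansion at the point is an equally standard path; the rule packages it.


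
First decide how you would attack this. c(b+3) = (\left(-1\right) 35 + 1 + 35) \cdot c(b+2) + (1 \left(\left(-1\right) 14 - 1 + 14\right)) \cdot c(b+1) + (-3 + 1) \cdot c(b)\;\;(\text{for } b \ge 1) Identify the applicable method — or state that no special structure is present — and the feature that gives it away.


Technique: the characteristic-root method — because shifting b leaves the equation's coefficients unchanged, exponential trials reduce it to algebra.


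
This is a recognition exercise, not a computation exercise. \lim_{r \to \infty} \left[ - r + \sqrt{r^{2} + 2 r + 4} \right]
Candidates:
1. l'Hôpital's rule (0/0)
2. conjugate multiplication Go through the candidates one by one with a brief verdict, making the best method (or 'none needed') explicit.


Method: conjugate multiplication — neither \sqrt{r^{2} + 2 r + 4} nor r converges alone, so rewrite their difference as a conjugate-rationalized quotient first.
- l'Hôpital's rule (0/0) — substitution produces ∞ − ∞ rather than a vanishing quotient; the rule needs a 0/0 ratio to act on.
- conjugate multiplication — yes, a natural case for it.


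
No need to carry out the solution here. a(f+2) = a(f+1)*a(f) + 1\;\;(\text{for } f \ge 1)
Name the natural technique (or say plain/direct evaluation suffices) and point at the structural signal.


Technique: no special technique — this one you iterate or analyze qualitatively: the nonlinearity defeats linear solution methods.


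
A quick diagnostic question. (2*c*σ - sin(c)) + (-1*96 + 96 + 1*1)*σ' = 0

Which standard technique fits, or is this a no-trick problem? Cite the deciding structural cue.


Best approach: a linear integrating factor — σ enters only linearly with coefficient 2*c; multiply by exp of the integral of 2*c and the left side becomes one derivative.


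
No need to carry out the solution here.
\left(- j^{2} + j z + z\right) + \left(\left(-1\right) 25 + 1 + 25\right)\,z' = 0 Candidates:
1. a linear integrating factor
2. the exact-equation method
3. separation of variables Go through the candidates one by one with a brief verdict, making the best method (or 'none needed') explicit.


Verdict: a linear integrating factor — the unknown enters only to the first power against a nonzero forcing term — the integrating-factor template applies directly.
- a linear integrating factor: applies; the problem has the shape this method handles.
- the exact-equation method — the mixed-partials test fails on this split — it is not an exact differential as presented.
- separation of variables: no algebra isolates the independent variable on one side and the unknown on the other.


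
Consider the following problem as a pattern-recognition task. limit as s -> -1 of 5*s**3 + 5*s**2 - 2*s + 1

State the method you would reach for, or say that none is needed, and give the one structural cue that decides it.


Best approach: no special technique — no zero denominators, no indeterminate clash at -1 — substitute and read off the value.


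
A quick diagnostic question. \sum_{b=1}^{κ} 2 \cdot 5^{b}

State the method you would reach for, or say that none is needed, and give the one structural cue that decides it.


Technique: the geometric series formula — check a ratio of consecutive terms: it is 5, independent of the index, so the geometric formula closes the sum.


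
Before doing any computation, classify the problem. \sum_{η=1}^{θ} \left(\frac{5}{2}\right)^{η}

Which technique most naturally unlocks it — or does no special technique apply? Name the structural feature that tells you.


Method: the geometric series formula — the ratio of consecutive terms is the constant \frac{5}{2}, independent of the index — a geometric sum.


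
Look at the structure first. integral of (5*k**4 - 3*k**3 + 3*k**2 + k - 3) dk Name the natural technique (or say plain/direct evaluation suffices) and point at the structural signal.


Best approach: no special technique — a term-by-term power-rule job in k; no substitution or rearrangement earns its keep here.


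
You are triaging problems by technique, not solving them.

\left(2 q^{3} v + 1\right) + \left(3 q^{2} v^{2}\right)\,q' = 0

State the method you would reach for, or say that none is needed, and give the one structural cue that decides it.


Diagnosis: the exact-equation method — this form is already the differential of something: the matching mixed partials of 2 q^{3} v + 1 and 3 q^{2} v^{2} prove it.


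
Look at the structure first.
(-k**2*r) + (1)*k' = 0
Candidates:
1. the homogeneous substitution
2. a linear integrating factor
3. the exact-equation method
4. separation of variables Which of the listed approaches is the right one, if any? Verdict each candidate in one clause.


Verdict: separation of variables — solved for the derivative, the right side factors as r times k**2 — all r-dependence separates from all k-dependence.
- the homogeneous substitution: the slope does not depend on the ratio of the variables alone.
- a linear integrating factor: a nonlinear term in the unknown puts this outside the integrating-factor template.
- the exact-equation method: no potential function has this form as its differential, as written.
- separation of variables: applicable, and directly so.


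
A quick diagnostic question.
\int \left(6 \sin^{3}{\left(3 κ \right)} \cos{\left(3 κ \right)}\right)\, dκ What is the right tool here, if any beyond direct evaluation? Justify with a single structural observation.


Diagnosis: u-substitution — collected, the integrand has one factor that is, up to a constant, the derivative of an inner expression the rest depends on — substitute for that inner expression.


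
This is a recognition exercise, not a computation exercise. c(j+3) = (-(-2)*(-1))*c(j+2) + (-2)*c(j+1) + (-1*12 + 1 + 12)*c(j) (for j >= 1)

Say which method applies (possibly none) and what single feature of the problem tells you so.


Technique: the characteristic-root method — fixed numeric weights on consecutive terms and no forcing term added: the root method in its home territory.


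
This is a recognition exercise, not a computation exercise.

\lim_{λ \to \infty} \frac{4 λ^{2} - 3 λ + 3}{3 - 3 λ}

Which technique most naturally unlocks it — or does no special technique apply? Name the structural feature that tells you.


Method: dominant-term comparison — divide through by the highest power of λ; every lower-order term dies and the dominant terms decide the limit. Viewed as a single quotient this is an ∞/∞ form — an at-infinity application of l'Hôpital's rule would also resolve it; comparing leading growth reads the answer without differentiating.


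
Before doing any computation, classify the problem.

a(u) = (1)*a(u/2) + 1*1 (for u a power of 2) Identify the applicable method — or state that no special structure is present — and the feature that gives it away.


Diagnosis: the master substitution — a divide-and-conquer shape: argument u/2, so change variables with u = 2^m and solve the linear version.


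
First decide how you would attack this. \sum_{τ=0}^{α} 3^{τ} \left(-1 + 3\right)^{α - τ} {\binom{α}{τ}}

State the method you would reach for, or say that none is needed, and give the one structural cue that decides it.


Best approach: the binomial theorem — binomial coefficients against complementary powers of 3 and (-1 + 3): recognize the binomial expansion and resum.


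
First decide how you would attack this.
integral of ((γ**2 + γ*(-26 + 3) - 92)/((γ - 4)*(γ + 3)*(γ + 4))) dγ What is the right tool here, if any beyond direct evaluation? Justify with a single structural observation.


Best approach: partial fractions — a proper rational integrand whose denominator splits into simpler factors — decompose into partial fractions first.


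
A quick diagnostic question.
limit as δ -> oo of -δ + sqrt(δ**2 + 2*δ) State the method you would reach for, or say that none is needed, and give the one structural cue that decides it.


Best approach: conjugate multiplication — infinity minus infinity with a radical in play — multiply by the conjugate so the divergences of sqrt(δ**2 + 2*δ) and δ annihilate.


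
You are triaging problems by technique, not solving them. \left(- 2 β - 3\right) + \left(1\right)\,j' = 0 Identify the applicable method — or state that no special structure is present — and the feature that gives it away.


Verdict: no special technique — solved for the derivative, no j appears — this is antidifferentiation in β wearing ODE clothing.


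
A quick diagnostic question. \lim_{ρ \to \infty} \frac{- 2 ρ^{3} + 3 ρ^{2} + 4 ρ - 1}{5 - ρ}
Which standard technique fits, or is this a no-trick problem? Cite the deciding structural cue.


Method: dominant-term comparison — divide by the highest power of ρ present: lower-order terms vanish and the dominant ratio remains. As a single quotient, the ∞/∞ shape would yield to repeated differentiation as well — the growth comparison gets there in one look.


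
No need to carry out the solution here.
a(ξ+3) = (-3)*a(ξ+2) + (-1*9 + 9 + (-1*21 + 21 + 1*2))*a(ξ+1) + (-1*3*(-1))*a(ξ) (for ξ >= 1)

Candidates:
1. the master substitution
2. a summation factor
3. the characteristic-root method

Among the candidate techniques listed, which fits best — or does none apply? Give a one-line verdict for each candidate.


Best approach: the characteristic-root method — constant coefficients and linearity mean the ansatz r^ξ reduces it to solving the characteristic polynomial.
- the master substitution: there is no divide-the-index recursive argument.
- a summation factor — the recurrence reaches back more than one step, outside the first-order family a summation factor normalizes.
- the characteristic-root method: a fit — the right tool for this form.


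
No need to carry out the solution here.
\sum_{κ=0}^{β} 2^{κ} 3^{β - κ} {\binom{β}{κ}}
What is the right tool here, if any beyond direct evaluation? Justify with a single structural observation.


Technique: the binomial theorem — terms weighting {\binom{β}{κ}} against matched powers of 2 and 3 reassemble into (2 + 3)^β by the binomial theorem.


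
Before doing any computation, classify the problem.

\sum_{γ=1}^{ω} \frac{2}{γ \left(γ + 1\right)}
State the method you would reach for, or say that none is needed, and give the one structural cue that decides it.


Verdict: telescoping — rewrite \frac{2}{γ \left(γ + 1\right)} as simple fractions and successive terms eat each other — only the edges survive.


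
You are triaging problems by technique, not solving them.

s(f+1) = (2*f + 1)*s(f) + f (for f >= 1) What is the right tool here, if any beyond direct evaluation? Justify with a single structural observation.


Diagnosis: a summation factor — rescale the sequence by the product of the weights 2*f + 1 so far — the recurrence collapses to a plain running sum.


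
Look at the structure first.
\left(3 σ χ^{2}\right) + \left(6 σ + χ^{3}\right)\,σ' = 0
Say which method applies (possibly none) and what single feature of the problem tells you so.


Verdict: the exact-equation method — this form is already the differential of something: the matching mixed partials of 3 σ χ^{2} and 6 σ + χ^{3} prove it.


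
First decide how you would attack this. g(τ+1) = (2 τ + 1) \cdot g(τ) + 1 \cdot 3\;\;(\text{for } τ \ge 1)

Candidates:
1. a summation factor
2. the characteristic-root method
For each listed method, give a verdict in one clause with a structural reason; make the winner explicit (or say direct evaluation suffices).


Method: a summation factor — an index-dependent multiplier 2 τ + 1 rules out characteristic roots; a summation factor converts it to a pure difference.
- a summation factor: applicable, and directly so.
- the characteristic-root method: the coefficients vary with the index, breaking the constant-coefficient structure the method needs.


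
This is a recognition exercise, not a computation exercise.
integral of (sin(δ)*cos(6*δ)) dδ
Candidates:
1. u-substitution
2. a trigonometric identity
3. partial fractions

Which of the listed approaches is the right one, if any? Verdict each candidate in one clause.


Verdict: a trigonometric identity — the identity turns sin(δ)*cos(6*δ) into two lone cosines/sines, each trivially integrable.
- u-substitution: no subexpression of the integrand pairs with its own derivative as a factor — individual terms may offer their own substitutions, but any change of variable covering the whole integral would have to be constructed from outside the expression.
- a trigonometric identity — applies; the problem has the shape this method handles.
- partial fractions — the expression is not a ratio of polynomials that decomposes further.


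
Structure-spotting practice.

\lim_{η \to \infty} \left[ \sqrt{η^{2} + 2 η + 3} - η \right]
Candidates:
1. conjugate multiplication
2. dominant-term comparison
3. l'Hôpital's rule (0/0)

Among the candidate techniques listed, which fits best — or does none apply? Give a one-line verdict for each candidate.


Diagnosis: conjugate multiplication — infinity minus infinity with a radical in play — multiply by the conjugate so the divergences of \sqrt{η^{2} + 2 η + 3} and η annihilate.
- conjugate multiplication: yes, a natural case for it.
- dominant-term comparison — no ranking of term growth rates resolves the limit here.
- l'Hôpital's rule (0/0) — the expression is a difference driving to ∞ − ∞, not a 0/0 quotient — there is no ratio for the rule to differentiate.


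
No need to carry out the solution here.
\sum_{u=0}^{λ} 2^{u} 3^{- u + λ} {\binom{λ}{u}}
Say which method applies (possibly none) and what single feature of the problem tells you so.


Verdict: the binomial theorem — the summand is term u of a binomial expansion in 2 and 3; the whole sum is a single power.


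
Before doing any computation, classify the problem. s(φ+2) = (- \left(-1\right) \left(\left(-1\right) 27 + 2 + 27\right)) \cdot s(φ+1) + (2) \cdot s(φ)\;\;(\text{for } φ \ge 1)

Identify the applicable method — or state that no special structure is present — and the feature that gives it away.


Verdict: the characteristic-root method — fixed numeric weights on consecutive terms and no forcing term added: the root method in its home territory.


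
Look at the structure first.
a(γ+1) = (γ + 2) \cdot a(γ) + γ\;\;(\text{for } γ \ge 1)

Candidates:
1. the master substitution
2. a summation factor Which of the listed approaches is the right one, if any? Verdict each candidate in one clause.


Technique: a summation factor — an index-dependent multiplier γ + 2 rules out characteristic roots; a summation factor converts it to a pure difference.
- the master substitution — the recursion shifts the index rather than dividing it.
- a summation factor — applies; the problem has the shape this method handles.


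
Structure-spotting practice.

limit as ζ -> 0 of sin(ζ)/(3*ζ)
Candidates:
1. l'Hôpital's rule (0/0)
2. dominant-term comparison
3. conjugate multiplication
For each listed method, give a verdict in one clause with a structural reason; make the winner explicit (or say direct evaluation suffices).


Method: l'Hôpital's rule (0/0) — the 0/0 form at 0 is the signature situation for l'Hôpital's rule. A first-order expansion at the point is an equally standard path; the rule packages it.
- l'Hôpital's rule (0/0) — applies; the problem has the shape this method handles.
- dominant-term comparison: this limit is not decided by comparing polynomial growth at infinity.
- conjugate multiplication: the conjugate move applies to radical differences, which this is not.


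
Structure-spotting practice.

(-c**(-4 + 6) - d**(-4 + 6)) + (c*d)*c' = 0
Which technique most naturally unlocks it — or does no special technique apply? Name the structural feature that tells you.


Verdict: the homogeneous substitution — the slope's numerator and denominator have matching total degree, so it depends only on c/d and the ratio substitution collapses it. Rearranged, this also fits the Bernoulli template directly; the homogeneous substitution reads the structure without the rearrangement.


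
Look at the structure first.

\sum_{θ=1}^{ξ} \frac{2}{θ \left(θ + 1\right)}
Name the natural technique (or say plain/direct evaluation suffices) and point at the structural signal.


Verdict: telescoping — after splitting \frac{2}{θ \left(θ + 1\right)} into partial fractions, the pieces are shifted copies of one function and cancel telescopically.


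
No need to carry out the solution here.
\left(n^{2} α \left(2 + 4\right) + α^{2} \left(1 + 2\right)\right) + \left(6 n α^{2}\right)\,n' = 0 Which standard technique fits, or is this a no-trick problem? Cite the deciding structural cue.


Technique: the exact-equation method — equality of cross partials is the green light — assemble the potential function term by term.


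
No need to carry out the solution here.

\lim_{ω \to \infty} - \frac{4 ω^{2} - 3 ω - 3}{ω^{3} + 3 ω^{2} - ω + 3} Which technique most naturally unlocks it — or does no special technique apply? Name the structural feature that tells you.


Verdict: dominant-term comparison — as ω grows, only the highest-degree terms matter — compare leading terms and read the limit off. As a single quotient, the ∞/∞ shape would yield to repeated differentiation as well — the growth comparison gets there in one look.


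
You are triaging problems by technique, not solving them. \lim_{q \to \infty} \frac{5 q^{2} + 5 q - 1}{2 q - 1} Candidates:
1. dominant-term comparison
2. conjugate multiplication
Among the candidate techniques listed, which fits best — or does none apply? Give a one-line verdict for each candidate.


Method: dominant-term comparison — growth-rate triage: the leading powers of q decide the limit, everything else is noise.
- dominant-term comparison — yes, a natural case for it.
- conjugate multiplication: there are no radicals in tension whose conjugate would simplify matters.


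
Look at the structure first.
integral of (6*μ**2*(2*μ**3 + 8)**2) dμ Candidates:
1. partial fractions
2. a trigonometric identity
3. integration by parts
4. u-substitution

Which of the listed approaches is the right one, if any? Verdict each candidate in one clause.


Method: u-substitution — read it as f(2*μ**3 + 8) times a constant multiple of d(2*μ**3 + 8): one substitution, u = 2*μ**3 + 8, finishes it. Expanding everything out would also get there; the substitution is the systematic route.
- partial fractions: the expression is not a ratio of polynomials that decomposes further.
- a trigonometric identity: no sine or cosine appears, so there is nothing for a trigonometric identity to act on.
- integration by parts — parts would only shuffle a directly integrable integrand.
- u-substitution: a fit — the right tool for this form.


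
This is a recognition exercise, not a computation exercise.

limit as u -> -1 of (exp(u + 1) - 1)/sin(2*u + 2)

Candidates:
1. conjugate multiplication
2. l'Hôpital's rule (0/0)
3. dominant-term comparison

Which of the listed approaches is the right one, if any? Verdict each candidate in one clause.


Diagnosis: l'Hôpital's rule (0/0) — numerator and denominator both vanish at -1 — a genuine 0/0 form, which is exactly when l'Hôpital applies. The standard small-argument limits would also carry it; the rule is the systematic route.
- conjugate multiplication: there are no radicals in tension whose conjugate would simplify matters.
- l'Hôpital's rule (0/0): a fit — the right tool for this form.
- dominant-term comparison: this limit is not decided by comparing leading-term growth at infinity.


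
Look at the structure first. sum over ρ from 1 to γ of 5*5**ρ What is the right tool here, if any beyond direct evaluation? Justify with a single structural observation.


Method: the geometric series formula — term-over-term division gives 5 every time — index-free ratio, geometric sum formula applies.


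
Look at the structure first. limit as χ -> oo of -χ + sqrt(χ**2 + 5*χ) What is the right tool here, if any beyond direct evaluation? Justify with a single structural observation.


Technique: conjugate multiplication — this difference gives up after one conjugate multiplication — the radical structure cancels against its conjugate.


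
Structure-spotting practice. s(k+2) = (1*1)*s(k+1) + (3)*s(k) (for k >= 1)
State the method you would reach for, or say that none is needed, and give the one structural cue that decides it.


Best approach: the characteristic-root method — because shifting k leaves the equation's coefficients unchanged, exponential trials reduce it to algebra.


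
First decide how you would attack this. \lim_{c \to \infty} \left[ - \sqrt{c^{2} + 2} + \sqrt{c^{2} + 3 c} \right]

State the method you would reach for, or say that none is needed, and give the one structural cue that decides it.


Diagnosis: conjugate multiplication — an infinity-minus-infinity difference with a surviving radical — multiply by the conjugate to cancel the divergence.


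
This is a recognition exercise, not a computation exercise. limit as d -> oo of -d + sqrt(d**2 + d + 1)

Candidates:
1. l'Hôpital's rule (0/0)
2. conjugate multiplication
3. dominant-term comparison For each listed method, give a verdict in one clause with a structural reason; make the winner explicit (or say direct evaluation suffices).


Verdict: conjugate multiplication — the ∞ − ∞ radical form is the exact trigger for the conjugate maneuver.
- l'Hôpital's rule (0/0) — the expression is a difference driving to ∞ − ∞, not a 0/0 quotient — there is no ratio for the rule to differentiate.
- conjugate multiplication: applicable, and directly so.
- dominant-term comparison — this limit is not decided by comparing leading-term growth at infinity.


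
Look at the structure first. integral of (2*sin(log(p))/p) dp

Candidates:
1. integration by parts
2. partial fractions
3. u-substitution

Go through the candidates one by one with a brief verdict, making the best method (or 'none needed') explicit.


Method: u-substitution — collected, the integrand has one factor that is, up to a constant, the derivative of an inner expression the rest depends on — substitute for that inner expression.
- integration by parts — the nonconstant-polynomial-times-standard-kernel pattern (an exp, sine, cosine, or logarithm partner) is absent.
- partial fractions: there is no rational-function structure to decompose.
- u-substitution: applicable, and directly so.


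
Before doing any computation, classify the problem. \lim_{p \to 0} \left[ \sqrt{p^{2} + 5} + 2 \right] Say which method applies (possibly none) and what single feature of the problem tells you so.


Best approach: no special technique — nothing blocks direct substitution at 0: plug in and finish.


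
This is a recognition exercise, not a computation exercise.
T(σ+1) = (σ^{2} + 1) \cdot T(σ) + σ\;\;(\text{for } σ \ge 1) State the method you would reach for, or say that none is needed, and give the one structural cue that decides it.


Verdict: a summation factor — one step of memory with a weight σ^{2} + 1 that changes as the index grows — the summation-factor construction is built for this.


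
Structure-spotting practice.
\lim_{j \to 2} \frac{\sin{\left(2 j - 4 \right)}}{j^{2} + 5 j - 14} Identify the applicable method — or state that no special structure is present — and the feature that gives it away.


Verdict: l'Hôpital's rule (0/0) — the 0/0 form at 2 is the signature situation for l'Hôpital's rule. The standard small-argument limits would also carry it; the rule is the systematic route.


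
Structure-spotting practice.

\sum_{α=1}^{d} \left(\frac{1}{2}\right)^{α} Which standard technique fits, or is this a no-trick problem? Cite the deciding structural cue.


Technique: the geometric series formula — each summand is the previous one scaled by \frac{1}{2}; that constant multiplier is itself the geometric structure.


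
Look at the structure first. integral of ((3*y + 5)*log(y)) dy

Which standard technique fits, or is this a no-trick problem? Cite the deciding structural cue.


Diagnosis: integration by parts — choose u = log(y): one derivative turns the logarithm algebraic, and the remaining factor 3*y + 5 integrates term by term under the power rule.


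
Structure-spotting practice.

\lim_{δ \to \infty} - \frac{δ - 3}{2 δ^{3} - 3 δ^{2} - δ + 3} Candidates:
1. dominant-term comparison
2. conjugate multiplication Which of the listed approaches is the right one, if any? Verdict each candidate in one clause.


Verdict: dominant-term comparison — at large δ only the top-degree terms survive; compare the leading terms and the limit falls out.
- dominant-term comparison: yes, a natural case for it.
- conjugate multiplication: multiplying by a conjugate would not remove any indeterminacy here.


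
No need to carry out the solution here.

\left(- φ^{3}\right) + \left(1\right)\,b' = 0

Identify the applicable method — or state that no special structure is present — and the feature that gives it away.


Best approach: no special technique — solved for the derivative, b never appears on the right — this is a direct integration in φ, not a differential-equations problem at heart.


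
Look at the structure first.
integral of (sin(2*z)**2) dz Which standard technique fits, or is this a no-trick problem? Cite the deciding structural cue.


Diagnosis: a trigonometric identity — an even power like sin(2*z)**2 flattens under the half-angle identity into first-degree cosines you can integrate directly.


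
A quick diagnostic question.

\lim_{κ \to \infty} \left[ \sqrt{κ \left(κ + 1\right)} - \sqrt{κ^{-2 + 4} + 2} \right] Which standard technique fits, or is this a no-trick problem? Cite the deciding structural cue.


Technique: conjugate multiplication — this difference gives up after one conjugate multiplication — the radical structure cancels against its conjugate.


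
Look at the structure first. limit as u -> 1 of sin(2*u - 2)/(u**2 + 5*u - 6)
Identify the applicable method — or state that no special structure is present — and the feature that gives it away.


Verdict: l'Hôpital's rule (0/0) — numerator and denominator both vanish at 1 — a genuine 0/0 form, which is exactly when l'Hôpital applies. One could equally expand both pieces locally and compare leading terms; the rule does that in one stroke.


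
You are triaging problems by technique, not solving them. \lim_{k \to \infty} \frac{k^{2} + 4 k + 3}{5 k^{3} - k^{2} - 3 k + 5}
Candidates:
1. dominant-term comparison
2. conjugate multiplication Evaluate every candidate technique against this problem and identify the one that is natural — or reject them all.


Best approach: dominant-term comparison — divide by the highest power of k present: lower-order terms vanish and the dominant ratio remains.
- dominant-term comparison: yes, a natural case for it.
- conjugate multiplication: rationalization has no target — no divergent radical difference appears.


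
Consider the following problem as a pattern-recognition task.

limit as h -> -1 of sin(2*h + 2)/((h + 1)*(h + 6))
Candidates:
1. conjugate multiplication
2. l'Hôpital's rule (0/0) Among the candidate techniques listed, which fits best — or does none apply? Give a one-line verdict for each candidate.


Verdict: l'Hôpital's rule (0/0) — both numerator and denominator vanish at -1: the genuine 0/0 indeterminate that l'Hôpital exists for. A local series expansion at the point resolves it as well; the rule is the packaged version of that step.
- conjugate multiplication: the conjugate move applies to radical differences, which this is not.
- l'Hôpital's rule (0/0) — applies; the problem has the shape this method handles.


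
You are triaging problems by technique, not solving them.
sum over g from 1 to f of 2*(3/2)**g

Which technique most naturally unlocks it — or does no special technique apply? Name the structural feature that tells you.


Method: the geometric series formula — check a ratio of consecutive terms: it is 3/2, independent of the index, so the geometric formula closes the sum.


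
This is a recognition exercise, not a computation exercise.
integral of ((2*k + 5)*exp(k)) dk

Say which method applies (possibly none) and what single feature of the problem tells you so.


Diagnosis: integration by parts — a polynomial 2*k + 5 against the kernel exp(k) is the signature bounded-ladder case for integration by parts.


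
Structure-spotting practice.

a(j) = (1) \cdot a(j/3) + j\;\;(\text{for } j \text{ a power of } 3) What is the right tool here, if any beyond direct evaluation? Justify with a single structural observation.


Technique: the master substitution — the argument contracts 3-fold per step: reindex j exponentially and solve the linear recurrence in the new index.


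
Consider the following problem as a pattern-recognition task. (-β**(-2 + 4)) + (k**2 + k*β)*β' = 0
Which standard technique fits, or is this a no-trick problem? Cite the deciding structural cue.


Diagnosis: the homogeneous substitution — solved for the derivative, the right side is unchanged under scaling k and β together — it depends only on the ratio β/k, so substitute a single ratio variable. With the right rearrangement (exchanging the roles of the variables where needed), this also fits a Bernoulli template; the homogeneous substitution reads the structure directly.
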